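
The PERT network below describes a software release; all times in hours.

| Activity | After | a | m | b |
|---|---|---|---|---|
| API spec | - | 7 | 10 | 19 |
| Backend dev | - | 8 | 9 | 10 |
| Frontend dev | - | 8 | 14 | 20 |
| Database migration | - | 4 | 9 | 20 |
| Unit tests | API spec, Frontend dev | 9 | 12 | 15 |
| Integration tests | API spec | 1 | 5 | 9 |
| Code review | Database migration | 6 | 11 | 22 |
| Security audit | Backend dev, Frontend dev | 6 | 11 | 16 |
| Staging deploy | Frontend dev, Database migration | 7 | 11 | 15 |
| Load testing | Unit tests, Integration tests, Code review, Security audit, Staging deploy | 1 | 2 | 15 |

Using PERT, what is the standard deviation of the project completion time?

3.23 hours

te_API spec = (7 + 4·10 + 19)/6 = 66/6 = 11; σ²_API spec = ((19−7)/6)² = 4.000
te_Backend dev = (8 + 4·9 + 10)/6 = 54/6 = 9; σ²_Backend dev = ((10−8)/6)² = 0.111
te_Frontend dev = (8 + 4·14 + 20)/6 = 84/6 = 14; σ²_Frontend dev = ((20−8)/6)² = 4.000
te_Database migration = (4 + 4·9 + 20)/6 = 60/6 = 10; σ²_Database migration = ((20−4)/6)² = 7.111
te_Unit tests = (9 + 4·12 + 15)/6 = 72/6 = 12; σ²_Unit tests = ((15−9)/6)² = 1.000
te_Integration tests = (1 + 4·5 + 9)/6 = 30/6 = 5; σ²_Integration tests = ((9−1)/6)² = 1.778
te_Code review = (6 + 4·11 + 22)/6 = 72/6 = 12; σ²_Code review = ((22−6)/6)² = 7.111
te_Security audit = (6 + 4·11 + 16)/6 = 66/6 = 11; σ²_Security audit = ((16−6)/6)² = 2.778
te_Staging deploy = (7 + 4·11 + 15)/6 = 66/6 = 11; σ²_Staging deploy = ((15−7)/6)² = 1.778
te_Load testing = (1 + 4·2 + 15)/6 = 24/6 = 4; σ²_Load testing = ((15−1)/6)² = 5.444

Forward pass:
ES_API spec = 0; EF_API spec = 11
ES_Backend dev = 0; EF_Backend dev = 9
ES_Frontend dev = 0; EF_Frontend dev = 14
ES_Database migration = 0; EF_Database migration = 10
ES_Unit tests = max(EF_API spec=11, EF_Frontend dev=14) = 14; EF_Unit tests = 14+12 = 26
ES_Integration tests = 11; EF_Integration tests = 11+5 = 16
ES_Code review = 10; EF_Code review = 10+12 = 22
ES_Security audit = max(EF_Backend dev=9, EF_Frontend dev=14) = 14; EF_Security audit = 14+11 = 25
ES_Staging deploy = max(EF_Frontend dev=14, EF_Database migration=10) = 14; EF_Staging deploy = 14+11 = 25
ES_Load testing = max(EF_Unit tests=26, EF_Integration tests=16, EF_Code review=22, EF_Security audit=25, EF_Staging deploy=25) = 26; EF_Load testing = 26+4 = 30
Expected project duration μ = 30 hours. Critical path: Frontend dev → Unit tests → Load testing.

Variance along critical path = 4.000 + 1.000 + 5.444 = 10.444
σ = √10.444 = 3.232 hours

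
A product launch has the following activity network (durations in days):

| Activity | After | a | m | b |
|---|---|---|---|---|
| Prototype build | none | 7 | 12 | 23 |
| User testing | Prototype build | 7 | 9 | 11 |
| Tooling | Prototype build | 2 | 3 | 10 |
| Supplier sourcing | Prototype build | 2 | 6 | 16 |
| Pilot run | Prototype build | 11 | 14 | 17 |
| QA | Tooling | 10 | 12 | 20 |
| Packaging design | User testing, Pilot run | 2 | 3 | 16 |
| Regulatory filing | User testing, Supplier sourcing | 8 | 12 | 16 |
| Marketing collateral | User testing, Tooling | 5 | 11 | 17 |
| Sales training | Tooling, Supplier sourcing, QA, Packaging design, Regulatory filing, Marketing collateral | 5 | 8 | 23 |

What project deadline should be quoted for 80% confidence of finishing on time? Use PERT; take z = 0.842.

47.6 days

te_Prototype build = (7 + 4·12 + 23)/6 = 78/6 = 13; σ²_Prototype build = ((23−7)/6)² = 7.111
te_User testing = (7 + 4·9 + 11)/6 = 54/6 = 9; σ²_User testing = ((11−7)/6)² = 0.444
te_Tooling = (2 + 4·3 + 10)/6 = 24/6 = 4; σ²_Tooling = ((10−2)/6)² = 1.778
te_Supplier sourcing = (2 + 4·6 + 16)/6 = 42/6 = 7; σ²_Supplier sourcing = ((16−2)/6)² = 5.444
te_Pilot run = (11 + 4·14 + 17)/6 = 84/6 = 14; σ²_Pilot run = ((17−11)/6)² = 1.000
te_QA = (10 + 4·12 + 20)/6 = 78/6 = 13; σ²_QA = ((20−10)/6)² = 2.778
te_Packaging design = (2 + 4·3 + 16)/6 = 30/6 = 5; σ²_Packaging design = ((16−2)/6)² = 5.444
te_Regulatory filing = (8 + 4·12 + 16)/6 = 72/6 = 12; σ²_Regulatory filing = ((16−8)/6)² = 1.778
te_Marketing collateral = (5 + 4·11 + 17)/6 = 66/6 = 11; σ²_Marketing collateral = ((17−5)/6)² = 4.000
te_Sales training = (5 + 4·8 + 23)/6 = 60/6 = 10; σ²_Sales training = ((23−5)/6)² = 9.000

Forward pass:
ES_Prototype build = 0; EF_Prototype build = 13
ES_User testing = 13; EF_User testing = 13+9 = 22
ES_Tooling = 13; EF_Tooling = 13+4 = 17
ES_Supplier sourcing = 13; EF_Supplier sourcing = 13+7 = 20
ES_Pilot run = 13; EF_Pilot run = 13+14 = 27
ES_QA = 17; EF_QA = 17+13 = 30
ES_Packaging design = max(EF_User testing=22, EF_Pilot run=27) = 27; EF_Packaging design = 27+5 = 32
ES_Regulatory filing = max(EF_User testing=22, EF_Supplier sourcing=20) = 22; EF_Regulatory filing = 22+12 = 34
ES_Marketing collateral = max(EF_User testing=22, EF_Tooling=17) = 22; EF_Marketing collateral = 22+11 = 33
ES_Sales training = max(EF_Tooling=17, EF_Supplier sourcing=20, EF_QA=30, EF_Packaging design=32, EF_Regulatory filing=34, EF_Marketing collateral=33) = 34; EF_Sales training = 34+10 = 44
Expected project duration μ = 44 days. Critical path: Prototype build → User testing → Regulatory filing → Sales training.

Variance along critical path = 7.111 + 0.444 + 1.778 + 9.000 = 18.333; σ = 4.282 days.
D = μ + z·σ = 44 + 0.842·4.282 = 47.6 days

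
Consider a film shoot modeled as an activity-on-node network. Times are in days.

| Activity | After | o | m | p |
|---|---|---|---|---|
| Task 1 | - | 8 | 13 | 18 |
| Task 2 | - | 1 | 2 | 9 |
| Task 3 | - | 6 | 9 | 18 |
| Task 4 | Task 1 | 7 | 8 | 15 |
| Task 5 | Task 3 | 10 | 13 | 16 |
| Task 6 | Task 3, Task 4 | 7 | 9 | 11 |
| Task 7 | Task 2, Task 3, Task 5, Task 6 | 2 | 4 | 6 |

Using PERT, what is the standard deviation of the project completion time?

te_Task 1 = (8 + 4·13 + 18)/6 = 78/6 = 13; σ²_Task 1 = ((18−8)/6)² = 2.778
te_Task 2 = (1 + 4·2 + 9)/6 = 18/6 = 3; σ²_Task 2 = ((9−1)/6)² = 1.778
te_Task 3 = (6 + 4·9 + 18)/6 = 60/6 = 10; σ²_Task 3 = ((18−6)/6)² = 4.000
te_Task 4 = (7 + 4·8 + 15)/6 = 54/6 = 9; σ²_Task 4 = ((15−7)/6)² = 1.778
te_Task 5 = (10 + 4·13 + 16)/6 = 78/6 = 13; σ²_Task 5 = ((16−10)/6)² = 1.000
te_Task 6 = (7 + 4·9 + 11)/6 = 54/6 = 9; σ²_Task 6 = ((11−7)/6)² = 0.444
te_Task 7 = (2 + 4·4 + 6)/6 = 24/6 = 4; σ²_Task 7 = ((6−2)/6)² = 0.444

Forward pass:
ES_Task 1 = 0; EF_Task 1 = 13
ES_Task 2 = 0; EF_Task 2 = 3
ES_Task 3 = 0; EF_Task 3 = 10
ES_Task 4 = 13; EF_Task 4 = 13+9 = 22
ES_Task 5 = 10; EF_Task 5 = 10+13 = 23
ES_Task 6 = max(EF_Task 3=10, EF_Task 4=22) = 22; EF_Task 6 = 22+9 = 31
ES_Task 7 = max(EF_Task 2=3, EF_Task 3=10, EF_Task 5=23, EF_Task 6=31) = 31; EF_Task 7 = 31+4 = 35
Expected project duration μ = 35 days. Critical path: Task 1 → Task 4 → Task 6 → Task 7.

Variance along critical path = 2.778 + 1.778 + 0.444 + 0.444 = 5.444
σ = √5.444 = 2.333 days

2.33 days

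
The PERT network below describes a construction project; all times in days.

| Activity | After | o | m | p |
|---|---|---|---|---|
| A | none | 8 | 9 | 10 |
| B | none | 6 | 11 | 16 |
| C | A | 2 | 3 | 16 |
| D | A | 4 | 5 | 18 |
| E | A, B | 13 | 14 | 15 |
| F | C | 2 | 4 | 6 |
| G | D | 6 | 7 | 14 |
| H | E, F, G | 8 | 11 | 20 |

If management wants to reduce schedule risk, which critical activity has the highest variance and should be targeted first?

H

te_A = (8 + 4·9 + 10)/6 = 54/6 = 9; σ²_A = ((10−8)/6)² = 0.111
te_B = (6 + 4·11 + 16)/6 = 66/6 = 11; σ²_B = ((16−6)/6)² = 2.778
te_C = (2 + 4·3 + 16)/6 = 30/6 = 5; σ²_C = ((16−2)/6)² = 5.444
te_D = (4 + 4·5 + 18)/6 = 42/6 = 7; σ²_D = ((18−4)/6)² = 5.444
te_E = (13 + 4·14 + 15)/6 = 84/6 = 14; σ²_E = ((15−13)/6)² = 0.111
te_F = (2 + 4·4 + 6)/6 = 24/6 = 4; σ²_F = ((6−2)/6)² = 0.444
te_G = (6 + 4·7 + 14)/6 = 48/6 = 8; σ²_G = ((14−6)/6)² = 1.778
te_H = (8 + 4·11 + 20)/6 = 72/6 = 12; σ²_H = ((20−8)/6)² = 4.000

Forward pass:
ES_A = 0; EF_A = 9
ES_B = 0; EF_B = 11
ES_C = 9; EF_C = 9+5 = 14
ES_D = 9; EF_D = 9+7 = 16
ES_E = max(EF_A=9, EF_B=11) = 11; EF_E = 11+14 = 25
ES_F = 14; EF_F = 14+4 = 18
ES_G = 16; EF_G = 16+8 = 24
ES_H = max(EF_E=25, EF_F=18, EF_G=24) = 25; EF_H = 25+12 = 37
Expected project duration μ = 37 days. Critical path: B → E → H.

Variances on critical path: σ²_B=2.778, σ²_E=0.111, σ²_H=4.000.
Largest is σ²_H = 4.000.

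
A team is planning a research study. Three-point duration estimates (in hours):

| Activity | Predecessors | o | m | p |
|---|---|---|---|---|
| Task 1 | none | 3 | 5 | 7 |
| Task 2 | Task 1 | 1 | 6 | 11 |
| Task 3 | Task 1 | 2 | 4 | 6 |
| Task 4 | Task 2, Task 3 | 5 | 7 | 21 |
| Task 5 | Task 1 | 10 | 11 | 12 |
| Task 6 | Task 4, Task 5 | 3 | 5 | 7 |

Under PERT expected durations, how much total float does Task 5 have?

te_Task 1 = (3 + 4·5 + 7)/6 = 30/6 = 5
te_Task 2 = (1 + 4·6 + 11)/6 = 36/6 = 6
te_Task 3 = (2 + 4·4 + 6)/6 = 24/6 = 4
te_Task 4 = (5 + 4·7 + 21)/6 = 54/6 = 9
te_Task 5 = (10 + 4·11 + 12)/6 = 66/6 = 11
te_Task 6 = (3 + 4·5 + 7)/6 = 30/6 = 5

Forward pass:
ES_Task 1 = 0; EF_Task 1 = 5
ES_Task 2 = 5; EF_Task 2 = 5+6 = 11
ES_Task 3 = 5; EF_Task 3 = 5+4 = 9
ES_Task 4 = max(EF_Task 2=11, EF_Task 3=9) = 11; EF_Task 4 = 11+9 = 20
ES_Task 5 = 5; EF_Task 5 = 5+11 = 16
ES_Task 6 = max(EF_Task 4=20, EF_Task 5=16) = 20; EF_Task 6 = 20+5 = 25
Expected project duration μ = 25 hours. Critical path: Task 1 → Task 2 → Task 4 → Task 6.

Backward pass:
LF_Task 6 = 25; LS_Task 6 = 25−5 = 20
LF_Task 5 = LS_Task 6 = 20; LS_Task 5 = 20−11 = 9
LF_Task 4 = LS_Task 6 = 20; LS_Task 4 = 20−9 = 11
LF_Task 3 = LS_Task 4 = 11; LS_Task 3 = 11−4 = 7
LF_Task 2 = LS_Task 4 = 11; LS_Task 2 = 11−6 = 5
LF_Task 1 = min(LS_Task 2=5, LS_Task 3=7, LS_Task 5=9) = 5; LS_Task 1 = 5−5 = 0
Slack_Task 5 = LS_Task 5 − ES_Task 5 = 9 − 5 = 4

4 hours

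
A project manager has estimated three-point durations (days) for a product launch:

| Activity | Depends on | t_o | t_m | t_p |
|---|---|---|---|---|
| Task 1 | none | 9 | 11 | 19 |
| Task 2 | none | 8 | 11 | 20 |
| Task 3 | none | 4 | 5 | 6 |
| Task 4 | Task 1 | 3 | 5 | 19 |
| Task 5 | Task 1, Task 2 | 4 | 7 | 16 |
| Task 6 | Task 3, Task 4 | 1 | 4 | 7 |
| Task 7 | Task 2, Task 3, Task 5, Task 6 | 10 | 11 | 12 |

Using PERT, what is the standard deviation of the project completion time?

te_Task 1 = (9 + 4·11 + 19)/6 = 72/6 = 12; σ²_Task 1 = ((19−9)/6)² = 2.778
te_Task 2 = (8 + 4·11 + 20)/6 = 72/6 = 12; σ²_Task 2 = ((20−8)/6)² = 4.000
te_Task 3 = (4 + 4·5 + 6)/6 = 30/6 = 5; σ²_Task 3 = ((6−4)/6)² = 0.111
te_Task 4 = (3 + 4·5 + 19)/6 = 42/6 = 7; σ²_Task 4 = ((19−3)/6)² = 7.111
te_Task 5 = (4 + 4·7 + 16)/6 = 48/6 = 8; σ²_Task 5 = ((16−4)/6)² = 4.000
te_Task 6 = (1 + 4·4 + 7)/6 = 24/6 = 4; σ²_Task 6 = ((7−1)/6)² = 1.000
te_Task 7 = (10 + 4·11 + 12)/6 = 66/6 = 11; σ²_Task 7 = ((12−10)/6)² = 0.111

Forward pass:
ES_Task 1 = 0; EF_Task 1 = 12
ES_Task 2 = 0; EF_Task 2 = 12
ES_Task 3 = 0; EF_Task 3 = 5
ES_Task 4 = 12; EF_Task 4 = 12+7 = 19
ES_Task 5 = max(EF_Task 1=12, EF_Task 2=12) = 12; EF_Task 5 = 12+8 = 20
ES_Task 6 = max(EF_Task 3=5, EF_Task 4=19) = 19; EF_Task 6 = 19+4 = 23
ES_Task 7 = max(EF_Task 2=12, EF_Task 3=5, EF_Task 5=20, EF_Task 6=23) = 23; EF_Task 7 = 23+11 = 34
Expected project duration μ = 34 days. Critical path: Task 1 → Task 4 → Task 6 → Task 7.

Variance along critical path = 2.778 + 7.111 + 1.000 + 0.111 = 11.000
σ = √11.000 = 3.317 days

3.32 days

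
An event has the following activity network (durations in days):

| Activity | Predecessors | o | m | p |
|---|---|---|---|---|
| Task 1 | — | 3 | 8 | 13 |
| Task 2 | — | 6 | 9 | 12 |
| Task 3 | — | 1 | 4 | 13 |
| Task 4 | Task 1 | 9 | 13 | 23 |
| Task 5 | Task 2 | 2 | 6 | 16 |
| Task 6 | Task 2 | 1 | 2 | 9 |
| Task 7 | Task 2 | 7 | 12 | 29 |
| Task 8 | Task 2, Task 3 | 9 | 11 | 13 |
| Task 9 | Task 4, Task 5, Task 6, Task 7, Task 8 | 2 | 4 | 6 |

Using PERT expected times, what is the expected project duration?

te_Task 1 = (3 + 4·8 + 13)/6 = 48/6 = 8
te_Task 2 = (6 + 4·9 + 12)/6 = 54/6 = 9
te_Task 3 = (1 + 4·4 + 13)/6 = 30/6 = 5
te_Task 4 = (9 + 4·13 + 23)/6 = 84/6 = 14
te_Task 5 = (2 + 4·6 + 16)/6 = 42/6 = 7
te_Task 6 = (1 + 4·2 + 9)/6 = 18/6 = 3
te_Task 7 = (7 + 4·12 + 29)/6 = 84/6 = 14
te_Task 8 = (9 + 4·11 + 13)/6 = 66/6 = 11
te_Task 9 = (2 + 4·4 + 6)/6 = 24/6 = 4

Forward pass:
ES_Task 1 = 0; EF_Task 1 = 8
ES_Task 2 = 0; EF_Task 2 = 9
ES_Task 3 = 0; EF_Task 3 = 5
ES_Task 4 = 8; EF_Task 4 = 8+14 = 22
ES_Task 5 = 9; EF_Task 5 = 9+7 = 16
ES_Task 6 = 9; EF_Task 6 = 9+3 = 12
ES_Task 7 = 9; EF_Task 7 = 9+14 = 23
ES_Task 8 = max(EF_Task 2=9, EF_Task 3=5) = 9; EF_Task 8 = 9+11 = 20
ES_Task 9 = max(EF_Task 4=22, EF_Task 5=16, EF_Task 6=12, EF_Task 7=23, EF_Task 8=20) = 23; EF_Task 9 = 23+4 = 27
Expected project duration μ = 27 days. Critical path: Task 2 → Task 7 → Task 9.

27 days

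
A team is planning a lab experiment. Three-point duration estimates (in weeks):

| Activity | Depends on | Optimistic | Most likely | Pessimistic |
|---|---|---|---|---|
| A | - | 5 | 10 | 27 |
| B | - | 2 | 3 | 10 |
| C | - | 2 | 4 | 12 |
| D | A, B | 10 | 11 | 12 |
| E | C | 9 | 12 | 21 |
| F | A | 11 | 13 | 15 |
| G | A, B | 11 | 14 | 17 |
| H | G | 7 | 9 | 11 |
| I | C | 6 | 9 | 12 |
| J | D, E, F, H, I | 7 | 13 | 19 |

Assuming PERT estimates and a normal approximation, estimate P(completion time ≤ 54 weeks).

0.916

te_A = (5 + 4·10 + 27)/6 = 72/6 = 12; σ²_A = ((27−5)/6)² = 13.444
te_B = (2 + 4·3 + 10)/6 = 24/6 = 4; σ²_B = ((10−2)/6)² = 1.778
te_C = (2 + 4·4 + 12)/6 = 30/6 = 5; σ²_C = ((12−2)/6)² = 2.778
te_D = (10 + 4·11 + 12)/6 = 66/6 = 11; σ²_D = ((12−10)/6)² = 0.111
te_E = (9 + 4·12 + 21)/6 = 78/6 = 13; σ²_E = ((21−9)/6)² = 4.000
te_F = (11 + 4·13 + 15)/6 = 78/6 = 13; σ²_F = ((15−11)/6)² = 0.444
te_G = (11 + 4·14 + 17)/6 = 84/6 = 14; σ²_G = ((17−11)/6)² = 1.000
te_H = (7 + 4·9 + 11)/6 = 54/6 = 9; σ²_H = ((11−7)/6)² = 0.444
te_I = (6 + 4·9 + 12)/6 = 54/6 = 9; σ²_I = ((12−6)/6)² = 1.000
te_J = (7 + 4·13 + 19)/6 = 78/6 = 13; σ²_J = ((19−7)/6)² = 4.000

Forward pass:
ES_A = 0; EF_A = 12
ES_B = 0; EF_B = 4
ES_C = 0; EF_C = 5
ES_D = max(EF_A=12, EF_B=4) = 12; EF_D = 12+11 = 23
ES_E = 5; EF_E = 5+13 = 18
ES_F = 12; EF_F = 12+13 = 25
ES_G = max(EF_A=12, EF_B=4) = 12; EF_G = 12+14 = 26
ES_H = 26; EF_H = 26+9 = 35
ES_I = 5; EF_I = 5+9 = 14
ES_J = max(EF_D=23, EF_E=18, EF_F=25, EF_H=35, EF_I=14) = 35; EF_J = 35+13 = 48
Expected project duration μ = 48 weeks. Critical path: A → G → H → J.

Variance along critical path = 13.444 + 1.000 + 0.444 + 4.000 = 18.889; σ = √18.889 = 4.346 weeks.
Z = (54 − 48) / 4.346 = 1.381
P(T ≤ 54) = Φ(1.381) ≈ 0.916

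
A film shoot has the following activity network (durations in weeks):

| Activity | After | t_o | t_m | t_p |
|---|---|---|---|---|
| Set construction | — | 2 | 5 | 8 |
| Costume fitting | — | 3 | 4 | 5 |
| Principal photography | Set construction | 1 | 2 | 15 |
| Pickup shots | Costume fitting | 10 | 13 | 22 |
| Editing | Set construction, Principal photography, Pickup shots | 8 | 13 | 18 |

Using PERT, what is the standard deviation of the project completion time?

2.62 weeks

te_Set construction = (2 + 4·5 + 8)/6 = 30/6 = 5; σ²_Set construction = ((8−2)/6)² = 1.000
te_Costume fitting = (3 + 4·4 + 5)/6 = 24/6 = 4; σ²_Costume fitting = ((5−3)/6)² = 0.111
te_Principal photography = (1 + 4·2 + 15)/6 = 24/6 = 4; σ²_Principal photography = ((15−1)/6)² = 5.444
te_Pickup shots = (10 + 4·13 + 22)/6 = 84/6 = 14; σ²_Pickup shots = ((22−10)/6)² = 4.000
te_Editing = (8 + 4·13 + 18)/6 = 78/6 = 13; σ²_Editing = ((18−8)/6)² = 2.778

Forward pass:
ES_Set construction = 0; EF_Set construction = 5
ES_Costume fitting = 0; EF_Costume fitting = 4
ES_Principal photography = 5; EF_Principal photography = 5+4 = 9
ES_Pickup shots = 4; EF_Pickup shots = 4+14 = 18
ES_Editing = max(EF_Set construction=5, EF_Principal photography=9, EF_Pickup shots=18) = 18; EF_Editing = 18+13 = 31
Expected project duration μ = 31 weeks. Critical path: Costume fitting → Pickup shots → Editing.

Variance along critical path = 0.111 + 4.000 + 2.778 = 6.889
σ = √6.889 = 2.625 weeks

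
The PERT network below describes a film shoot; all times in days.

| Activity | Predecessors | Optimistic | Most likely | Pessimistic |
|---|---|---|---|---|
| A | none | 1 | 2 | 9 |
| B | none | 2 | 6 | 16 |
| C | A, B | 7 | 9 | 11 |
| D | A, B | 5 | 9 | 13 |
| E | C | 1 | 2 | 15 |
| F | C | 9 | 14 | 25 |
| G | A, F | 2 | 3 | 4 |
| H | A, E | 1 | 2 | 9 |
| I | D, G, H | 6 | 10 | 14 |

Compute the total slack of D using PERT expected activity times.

te_A = (1 + 4·2 + 9)/6 = 18/6 = 3
te_B = (2 + 4·6 + 16)/6 = 42/6 = 7
te_C = (7 + 4·9 + 11)/6 = 54/6 = 9
te_D = (5 + 4·9 + 13)/6 = 54/6 = 9
te_E = (1 + 4·2 + 15)/6 = 24/6 = 4
te_F = (9 + 4·14 + 25)/6 = 90/6 = 15
te_G = (2 + 4·3 + 4)/6 = 18/6 = 3
te_H = (1 + 4·2 + 9)/6 = 18/6 = 3
te_I = (6 + 4·10 + 14)/6 = 60/6 = 10

Forward pass:
ES_A = 0; EF_A = 3
ES_B = 0; EF_B = 7
ES_C = max(EF_A=3, EF_B=7) = 7; EF_C = 7+9 = 16
ES_D = max(EF_A=3, EF_B=7) = 7; EF_D = 7+9 = 16
ES_E = 16; EF_E = 16+4 = 20
ES_F = 16; EF_F = 16+15 = 31
ES_G = max(EF_A=3, EF_F=31) = 31; EF_G = 31+3 = 34
ES_H = max(EF_A=3, EF_E=20) = 20; EF_H = 20+3 = 23
ES_I = max(EF_D=16, EF_G=34, EF_H=23) = 34; EF_I = 34+10 = 44
Expected project duration μ = 44 days. Critical path: B → C → F → G → I.

Backward pass:
LF_I = 44; LS_I = 44−10 = 34
LF_H = LS_I = 34; LS_H = 34−3 = 31
LF_G = LS_I = 34; LS_G = 34−3 = 31
LF_F = LS_G = 31; LS_F = 31−15 = 16
LF_E = LS_H = 31; LS_E = 31−4 = 27
LF_D = LS_I = 34; LS_D = 34−9 = 25
LF_C = min(LS_E=27, LS_F=16) = 16; LS_C = 16−9 = 7
LF_B = min(LS_C=7, LS_D=25) = 7; LS_B = 7−7 = 0
LF_A = min(LS_C=7, LS_D=25, LS_G=31, LS_H=31) = 7; LS_A = 7−3 = 4
Slack_D = LS_D − ES_D = 25 − 7 = 18

18 days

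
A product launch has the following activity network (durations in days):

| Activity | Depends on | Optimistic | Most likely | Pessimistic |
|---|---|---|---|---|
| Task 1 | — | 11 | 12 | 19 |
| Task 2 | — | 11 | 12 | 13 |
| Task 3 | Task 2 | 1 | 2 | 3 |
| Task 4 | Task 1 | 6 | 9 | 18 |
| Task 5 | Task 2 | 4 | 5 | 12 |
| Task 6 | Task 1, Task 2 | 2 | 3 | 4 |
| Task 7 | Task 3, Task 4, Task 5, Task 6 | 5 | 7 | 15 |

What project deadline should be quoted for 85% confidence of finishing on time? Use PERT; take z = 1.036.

34.0 days

te_Task 1 = (11 + 4·12 + 19)/6 = 78/6 = 13; σ²_Task 1 = ((19−11)/6)² = 1.778
te_Task 2 = (11 + 4·12 + 13)/6 = 72/6 = 12; σ²_Task 2 = ((13−11)/6)² = 0.111
te_Task 3 = (1 + 4·2 + 3)/6 = 12/6 = 2; σ²_Task 3 = ((3−1)/6)² = 0.111
te_Task 4 = (6 + 4·9 + 18)/6 = 60/6 = 10; σ²_Task 4 = ((18−6)/6)² = 4.000
te_Task 5 = (4 + 4·5 + 12)/6 = 36/6 = 6; σ²_Task 5 = ((12−4)/6)² = 1.778
te_Task 6 = (2 + 4·3 + 4)/6 = 18/6 = 3; σ²_Task 6 = ((4−2)/6)² = 0.111
te_Task 7 = (5 + 4·7 + 15)/6 = 48/6 = 8; σ²_Task 7 = ((15−5)/6)² = 2.778

Forward pass:
ES_Task 1 = 0; EF_Task 1 = 13
ES_Task 2 = 0; EF_Task 2 = 12
ES_Task 3 = 12; EF_Task 3 = 12+2 = 14
ES_Task 4 = 13; EF_Task 4 = 13+10 = 23
ES_Task 5 = 12; EF_Task 5 = 12+6 = 18
ES_Task 6 = max(EF_Task 1=13, EF_Task 2=12) = 13; EF_Task 6 = 13+3 = 16
ES_Task 7 = max(EF_Task 3=14, EF_Task 4=23, EF_Task 5=18, EF_Task 6=16) = 23; EF_Task 7 = 23+8 = 31
Expected project duration μ = 31 days. Critical path: Task 1 → Task 4 → Task 7.

Variance along critical path = 1.778 + 4.000 + 2.778 = 8.556; σ = 2.925 days.
D = μ + z·σ = 31 + 1.036·2.925 = 34.0 days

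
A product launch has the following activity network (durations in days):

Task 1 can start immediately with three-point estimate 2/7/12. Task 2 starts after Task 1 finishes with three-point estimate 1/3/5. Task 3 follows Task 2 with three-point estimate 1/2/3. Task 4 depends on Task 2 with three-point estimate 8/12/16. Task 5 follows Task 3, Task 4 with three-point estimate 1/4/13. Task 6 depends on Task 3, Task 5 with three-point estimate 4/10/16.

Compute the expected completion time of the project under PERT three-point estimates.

te_Task 1 = (2 + 4·7 + 12)/6 = 42/6 = 7
te_Task 2 = (1 + 4·3 + 5)/6 = 18/6 = 3
te_Task 3 = (1 + 4·2 + 3)/6 = 12/6 = 2
te_Task 4 = (8 + 4·12 + 16)/6 = 72/6 = 12
te_Task 5 = (1 + 4·4 + 13)/6 = 30/6 = 5
te_Task 6 = (4 + 4·10 + 16)/6 = 60/6 = 10

Forward pass:
ES_Task 1 = 0; EF_Task 1 = 7
ES_Task 2 = 7; EF_Task 2 = 7+3 = 10
ES_Task 3 = 10; EF_Task 3 = 10+2 = 12
ES_Task 4 = 10; EF_Task 4 = 10+12 = 22
ES_Task 5 = max(EF_Task 3=12, EF_Task 4=22) = 22; EF_Task 5 = 22+5 = 27
ES_Task 6 = max(EF_Task 3=12, EF_Task 5=27) = 27; EF_Task 6 = 27+10 = 37
Expected project duration μ = 37 days. Critical path: Task 1 → Task 2 → Task 4 → Task 5 → Task 6.

37 days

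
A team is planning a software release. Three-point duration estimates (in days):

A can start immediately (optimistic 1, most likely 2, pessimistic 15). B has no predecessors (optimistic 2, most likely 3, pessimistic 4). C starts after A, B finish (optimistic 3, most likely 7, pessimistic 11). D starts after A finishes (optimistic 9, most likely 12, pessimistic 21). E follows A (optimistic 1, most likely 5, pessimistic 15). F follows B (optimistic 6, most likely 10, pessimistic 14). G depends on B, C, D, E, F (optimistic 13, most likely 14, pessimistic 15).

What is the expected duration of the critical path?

31 days

te_A = (1 + 4·2 + 15)/6 = 24/6 = 4
te_B = (2 + 4·3 + 4)/6 = 18/6 = 3
te_C = (3 + 4·7 + 11)/6 = 42/6 = 7
te_D = (9 + 4·12 + 21)/6 = 78/6 = 13
te_E = (1 + 4·5 + 15)/6 = 36/6 = 6
te_F = (6 + 4·10 + 14)/6 = 60/6 = 10
te_G = (13 + 4·14 + 15)/6 = 84/6 = 14

Forward pass:
ES_A = 0; EF_A = 4
ES_B = 0; EF_B = 3
ES_C = max(EF_A=4, EF_B=3) = 4; EF_C = 4+7 = 11
ES_D = 4; EF_D = 4+13 = 17
ES_E = 4; EF_E = 4+6 = 10
ES_F = 3; EF_F = 3+10 = 13
ES_G = max(EF_B=3, EF_C=11, EF_D=17, EF_E=10, EF_F=13) = 17; EF_G = 17+14 = 31
Expected project duration μ = 31 days. Critical path: A → D → G.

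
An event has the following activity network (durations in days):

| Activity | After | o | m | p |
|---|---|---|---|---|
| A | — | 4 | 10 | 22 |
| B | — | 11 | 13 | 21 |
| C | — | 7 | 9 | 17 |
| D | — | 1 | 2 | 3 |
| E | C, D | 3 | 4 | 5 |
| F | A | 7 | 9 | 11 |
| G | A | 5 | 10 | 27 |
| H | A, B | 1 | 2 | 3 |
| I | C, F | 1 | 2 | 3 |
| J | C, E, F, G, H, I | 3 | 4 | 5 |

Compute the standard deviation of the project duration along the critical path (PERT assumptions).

4.75 days

te_A = (4 + 4·10 + 22)/6 = 66/6 = 11; σ²_A = ((22−4)/6)² = 9.000
te_B = (11 + 4·13 + 21)/6 = 84/6 = 14; σ²_B = ((21−11)/6)² = 2.778
te_C = (7 + 4·9 + 17)/6 = 60/6 = 10; σ²_C = ((17−7)/6)² = 2.778
te_D = (1 + 4·2 + 3)/6 = 12/6 = 2; σ²_D = ((3−1)/6)² = 0.111
te_E = (3 + 4·4 + 5)/6 = 24/6 = 4; σ²_E = ((5−3)/6)² = 0.111
te_F = (7 + 4·9 + 11)/6 = 54/6 = 9; σ²_F = ((11−7)/6)² = 0.444
te_G = (5 + 4·10 + 27)/6 = 72/6 = 12; σ²_G = ((27−5)/6)² = 13.444
te_H = (1 + 4·2 + 3)/6 = 12/6 = 2; σ²_H = ((3−1)/6)² = 0.111
te_I = (1 + 4·2 + 3)/6 = 12/6 = 2; σ²_I = ((3−1)/6)² = 0.111
te_J = (3 + 4·4 + 5)/6 = 24/6 = 4; σ²_J = ((5−3)/6)² = 0.111

Forward pass:
ES_A = 0; EF_A = 11
ES_B = 0; EF_B = 14
ES_C = 0; EF_C = 10
ES_D = 0; EF_D = 2
ES_E = max(EF_C=10, EF_D=2) = 10; EF_E = 10+4 = 14
ES_F = 11; EF_F = 11+9 = 20
ES_G = 11; EF_G = 11+12 = 23
ES_H = max(EF_A=11, EF_B=14) = 14; EF_H = 14+2 = 16
ES_I = max(EF_C=10, EF_F=20) = 20; EF_I = 20+2 = 22
ES_J = max(EF_C=10, EF_E=14, EF_F=20, EF_G=23, EF_H=16, EF_I=22) = 23; EF_J = 23+4 = 27
Expected project duration μ = 27 days. Critical path: A → G → J.

Variance along critical path = 9.000 + 13.444 + 0.111 = 22.556
σ = √22.556 = 4.749 days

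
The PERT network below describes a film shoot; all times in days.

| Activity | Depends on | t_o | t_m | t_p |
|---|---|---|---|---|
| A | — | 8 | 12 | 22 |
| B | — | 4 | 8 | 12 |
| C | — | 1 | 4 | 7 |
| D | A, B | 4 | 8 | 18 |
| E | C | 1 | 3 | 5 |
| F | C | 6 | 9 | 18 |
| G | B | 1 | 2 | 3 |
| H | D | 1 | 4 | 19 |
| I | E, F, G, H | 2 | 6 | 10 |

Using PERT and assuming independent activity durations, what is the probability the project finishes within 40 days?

0.901

te_A = (8 + 4·12 + 22)/6 = 78/6 = 13; σ²_A = ((22−8)/6)² = 5.444
te_B = (4 + 4·8 + 12)/6 = 48/6 = 8; σ²_B = ((12−4)/6)² = 1.778
te_C = (1 + 4·4 + 7)/6 = 24/6 = 4; σ²_C = ((7−1)/6)² = 1.000
te_D = (4 + 4·8 + 18)/6 = 54/6 = 9; σ²_D = ((18−4)/6)² = 5.444
te_E = (1 + 4·3 + 5)/6 = 18/6 = 3; σ²_E = ((5−1)/6)² = 0.444
te_F = (6 + 4·9 + 18)/6 = 60/6 = 10; σ²_F = ((18−6)/6)² = 4.000
te_G = (1 + 4·2 + 3)/6 = 12/6 = 2; σ²_G = ((3−1)/6)² = 0.111
te_H = (1 + 4·4 + 19)/6 = 36/6 = 6; σ²_H = ((19−1)/6)² = 9.000
te_I = (2 + 4·6 + 10)/6 = 36/6 = 6; σ²_I = ((10−2)/6)² = 1.778

Forward pass:
ES_A = 0; EF_A = 13
ES_B = 0; EF_B = 8
ES_C = 0; EF_C = 4
ES_D = max(EF_A=13, EF_B=8) = 13; EF_D = 13+9 = 22
ES_E = 4; EF_E = 4+3 = 7
ES_F = 4; EF_F = 4+10 = 14
ES_G = 8; EF_G = 8+2 = 10
ES_H = 22; EF_H = 22+6 = 28
ES_I = max(EF_E=7, EF_F=14, EF_G=10, EF_H=28) = 28; EF_I = 28+6 = 34
Expected project duration μ = 34 days. Critical path: A → D → H → I.

Variance along critical path = 5.444 + 5.444 + 9.000 + 1.778 = 21.667; σ = √21.667 = 4.655 days.
Z = (40 − 34) / 4.655 = 1.289
P(T ≤ 40) = Φ(1.289) ≈ 0.901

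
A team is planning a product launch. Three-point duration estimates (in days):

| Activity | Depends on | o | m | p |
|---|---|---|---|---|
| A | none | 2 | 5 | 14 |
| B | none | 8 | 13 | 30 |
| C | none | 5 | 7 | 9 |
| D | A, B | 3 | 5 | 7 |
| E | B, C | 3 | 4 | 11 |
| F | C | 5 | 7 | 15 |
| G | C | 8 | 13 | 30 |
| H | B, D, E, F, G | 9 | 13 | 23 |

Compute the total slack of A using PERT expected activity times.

te_A = (2 + 4·5 + 14)/6 = 36/6 = 6
te_B = (8 + 4·13 + 30)/6 = 90/6 = 15
te_C = (5 + 4·7 + 9)/6 = 42/6 = 7
te_D = (3 + 4·5 + 7)/6 = 30/6 = 5
te_E = (3 + 4·4 + 11)/6 = 30/6 = 5
te_F = (5 + 4·7 + 15)/6 = 48/6 = 8
te_G = (8 + 4·13 + 30)/6 = 90/6 = 15
te_H = (9 + 4·13 + 23)/6 = 84/6 = 14

Forward pass:
ES_A = 0; EF_A = 6
ES_B = 0; EF_B = 15
ES_C = 0; EF_C = 7
ES_D = max(EF_A=6, EF_B=15) = 15; EF_D = 15+5 = 20
ES_E = max(EF_B=15, EF_C=7) = 15; EF_E = 15+5 = 20
ES_F = 7; EF_F = 7+8 = 15
ES_G = 7; EF_G = 7+15 = 22
ES_H = max(EF_B=15, EF_D=20, EF_E=20, EF_F=15, EF_G=22) = 22; EF_H = 22+14 = 36
Expected project duration μ = 36 days. Critical path: C → G → H.

Backward pass:
LF_H = 36; LS_H = 36−14 = 22
LF_G = LS_H = 22; LS_G = 22−15 = 7
LF_F = LS_H = 22; LS_F = 22−8 = 14
LF_E = LS_H = 22; LS_E = 22−5 = 17
LF_D = LS_H = 22; LS_D = 22−5 = 17
LF_C = min(LS_E=17, LS_F=14, LS_G=7) = 7; LS_C = 7−7 = 0
LF_B = min(LS_D=17, LS_E=17, LS_H=22) = 17; LS_B = 17−15 = 2
LF_A = LS_D = 17; LS_A = 17−6 = 11
Slack_A = LS_A − ES_A = 11 − 0 = 11

11 days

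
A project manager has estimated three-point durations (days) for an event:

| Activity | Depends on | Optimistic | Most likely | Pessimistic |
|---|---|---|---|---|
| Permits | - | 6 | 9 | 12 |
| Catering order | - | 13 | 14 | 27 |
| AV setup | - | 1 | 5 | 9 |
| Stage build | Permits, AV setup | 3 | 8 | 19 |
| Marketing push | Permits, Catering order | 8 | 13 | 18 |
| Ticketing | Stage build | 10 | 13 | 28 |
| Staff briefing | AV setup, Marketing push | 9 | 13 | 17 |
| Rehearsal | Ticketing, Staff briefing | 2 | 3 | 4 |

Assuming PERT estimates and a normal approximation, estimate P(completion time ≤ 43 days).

te_Permits = (6 + 4·9 + 12)/6 = 54/6 = 9; σ²_Permits = ((12−6)/6)² = 1.000
te_Catering order = (13 + 4·14 + 27)/6 = 96/6 = 16; σ²_Catering order = ((27−13)/6)² = 5.444
te_AV setup = (1 + 4·5 + 9)/6 = 30/6 = 5; σ²_AV setup = ((9−1)/6)² = 1.778
te_Stage build = (3 + 4·8 + 19)/6 = 54/6 = 9; σ²_Stage build = ((19−3)/6)² = 7.111
te_Marketing push = (8 + 4·13 + 18)/6 = 78/6 = 13; σ²_Marketing push = ((18−8)/6)² = 2.778
te_Ticketing = (10 + 4·13 + 28)/6 = 90/6 = 15; σ²_Ticketing = ((28−10)/6)² = 9.000
te_Staff briefing = (9 + 4·13 + 17)/6 = 78/6 = 13; σ²_Staff briefing = ((17−9)/6)² = 1.778
te_Rehearsal = (2 + 4·3 + 4)/6 = 18/6 = 3; σ²_Rehearsal = ((4−2)/6)² = 0.111

Forward pass:
ES_Permits = 0; EF_Permits = 9
ES_Catering order = 0; EF_Catering order = 16
ES_AV setup = 0; EF_AV setup = 5
ES_Stage build = max(EF_Permits=9, EF_AV setup=5) = 9; EF_Stage build = 9+9 = 18
ES_Marketing push = max(EF_Permits=9, EF_Catering order=16) = 16; EF_Marketing push = 16+13 = 29
ES_Ticketing = 18; EF_Ticketing = 18+15 = 33
ES_Staff briefing = max(EF_AV setup=5, EF_Marketing push=29) = 29; EF_Staff briefing = 29+13 = 42
ES_Rehearsal = max(EF_Ticketing=33, EF_Staff briefing=42) = 42; EF_Rehearsal = 42+3 = 45
Expected project duration μ = 45 days. Critical path: Catering order → Marketing push → Staff briefing → Rehearsal.

Variance along critical path = 5.444 + 2.778 + 1.778 + 0.111 = 10.111; σ = √10.111 = 3.180 days.
Z = (43 − 45) / 3.180 = -0.629
P(T ≤ 43) = Φ(-0.629) ≈ 0.265

0.265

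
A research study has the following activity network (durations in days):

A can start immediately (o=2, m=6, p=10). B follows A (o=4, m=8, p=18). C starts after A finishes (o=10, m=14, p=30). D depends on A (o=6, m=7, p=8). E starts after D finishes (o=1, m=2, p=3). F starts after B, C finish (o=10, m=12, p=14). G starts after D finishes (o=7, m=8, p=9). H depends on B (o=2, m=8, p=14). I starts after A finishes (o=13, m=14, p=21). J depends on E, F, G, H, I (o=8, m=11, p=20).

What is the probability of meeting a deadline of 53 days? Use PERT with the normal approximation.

te_A = (2 + 4·6 + 10)/6 = 36/6 = 6; σ²_A = ((10−2)/6)² = 1.778
te_B = (4 + 4·8 + 18)/6 = 54/6 = 9; σ²_B = ((18−4)/6)² = 5.444
te_C = (10 + 4·14 + 30)/6 = 96/6 = 16; σ²_C = ((30−10)/6)² = 11.111
te_D = (6 + 4·7 + 8)/6 = 42/6 = 7; σ²_D = ((8−6)/6)² = 0.111
te_E = (1 + 4·2 + 3)/6 = 12/6 = 2; σ²_E = ((3−1)/6)² = 0.111
te_F = (10 + 4·12 + 14)/6 = 72/6 = 12; σ²_F = ((14−10)/6)² = 0.444
te_G = (7 + 4·8 + 9)/6 = 48/6 = 8; σ²_G = ((9−7)/6)² = 0.111
te_H = (2 + 4·8 + 14)/6 = 48/6 = 8; σ²_H = ((14−2)/6)² = 4.000
te_I = (13 + 4·14 + 21)/6 = 90/6 = 15; σ²_I = ((21−13)/6)² = 1.778
te_J = (8 + 4·11 + 20)/6 = 72/6 = 12; σ²_J = ((20−8)/6)² = 4.000

Forward pass:
ES_A = 0; EF_A = 6
ES_B = 6; EF_B = 6+9 = 15
ES_C = 6; EF_C = 6+16 = 22
ES_D = 6; EF_D = 6+7 = 13
ES_E = 13; EF_E = 13+2 = 15
ES_F = max(EF_B=15, EF_C=22) = 22; EF_F = 22+12 = 34
ES_G = 13; EF_G = 13+8 = 21
ES_H = 15; EF_H = 15+8 = 23
ES_I = 6; EF_I = 6+15 = 21
ES_J = max(EF_E=15, EF_F=34, EF_G=21, EF_H=23, EF_I=21) = 34; EF_J = 34+12 = 46
Expected project duration μ = 46 days. Critical path: A → C → F → J.

Variance along critical path = 1.778 + 11.111 + 0.444 + 4.000 = 17.333; σ = √17.333 = 4.163 days.
Z = (53 − 46) / 4.163 = 1.681
P(T ≤ 53) = Φ(1.681) ≈ 0.954

0.954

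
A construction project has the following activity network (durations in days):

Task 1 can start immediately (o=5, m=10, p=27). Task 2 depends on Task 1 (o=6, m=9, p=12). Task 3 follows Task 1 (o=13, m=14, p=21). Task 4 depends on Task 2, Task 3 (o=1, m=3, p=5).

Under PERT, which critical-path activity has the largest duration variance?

te_Task 1 = (5 + 4·10 + 27)/6 = 72/6 = 12; σ²_Task 1 = ((27−5)/6)² = 13.444
te_Task 2 = (6 + 4·9 + 12)/6 = 54/6 = 9; σ²_Task 2 = ((12−6)/6)² = 1.000
te_Task 3 = (13 + 4·14 + 21)/6 = 90/6 = 15; σ²_Task 3 = ((21−13)/6)² = 1.778
te_Task 4 = (1 + 4·3 + 5)/6 = 18/6 = 3; σ²_Task 4 = ((5−1)/6)² = 0.444

Forward pass:
ES_Task 1 = 0; EF_Task 1 = 12
ES_Task 2 = 12; EF_Task 2 = 12+9 = 21
ES_Task 3 = 12; EF_Task 3 = 12+15 = 27
ES_Task 4 = max(EF_Task 2=21, EF_Task 3=27) = 27; EF_Task 4 = 27+3 = 30
Expected project duration μ = 30 days. Critical path: Task 1 → Task 3 → Task 4.

Variances on critical path: σ²_Task 1=13.444, σ²_Task 3=1.778, σ²_Task 4=0.444.
Largest is σ²_Task 1 = 13.444.

Task 1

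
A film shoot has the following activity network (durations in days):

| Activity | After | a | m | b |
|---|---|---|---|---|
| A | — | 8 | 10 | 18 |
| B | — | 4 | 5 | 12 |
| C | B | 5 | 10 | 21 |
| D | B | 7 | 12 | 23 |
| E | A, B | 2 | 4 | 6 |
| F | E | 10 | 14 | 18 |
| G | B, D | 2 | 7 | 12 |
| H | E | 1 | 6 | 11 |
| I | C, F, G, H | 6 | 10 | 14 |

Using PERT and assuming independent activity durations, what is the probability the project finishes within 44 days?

0.973

te_A = (8 + 4·10 + 18)/6 = 66/6 = 11; σ²_A = ((18−8)/6)² = 2.778
te_B = (4 + 4·5 + 12)/6 = 36/6 = 6; σ²_B = ((12−4)/6)² = 1.778
te_C = (5 + 4·10 + 21)/6 = 66/6 = 11; σ²_C = ((21−5)/6)² = 7.111
te_D = (7 + 4·12 + 23)/6 = 78/6 = 13; σ²_D = ((23−7)/6)² = 7.111
te_E = (2 + 4·4 + 6)/6 = 24/6 = 4; σ²_E = ((6−2)/6)² = 0.444
te_F = (10 + 4·14 + 18)/6 = 84/6 = 14; σ²_F = ((18−10)/6)² = 1.778
te_G = (2 + 4·7 + 12)/6 = 42/6 = 7; σ²_G = ((12−2)/6)² = 2.778
te_H = (1 + 4·6 + 11)/6 = 36/6 = 6; σ²_H = ((11−1)/6)² = 2.778
te_I = (6 + 4·10 + 14)/6 = 60/6 = 10; σ²_I = ((14−6)/6)² = 1.778

Forward pass:
ES_A = 0; EF_A = 11
ES_B = 0; EF_B = 6
ES_C = 6; EF_C = 6+11 = 17
ES_D = 6; EF_D = 6+13 = 19
ES_E = max(EF_A=11, EF_B=6) = 11; EF_E = 11+4 = 15
ES_F = 15; EF_F = 15+14 = 29
ES_G = max(EF_B=6, EF_D=19) = 19; EF_G = 19+7 = 26
ES_H = 15; EF_H = 15+6 = 21
ES_I = max(EF_C=17, EF_F=29, EF_G=26, EF_H=21) = 29; EF_I = 29+10 = 39
Expected project duration μ = 39 days. Critical path: A → E → F → I.

Variance along critical path = 2.778 + 0.444 + 1.778 + 1.778 = 6.778; σ = √6.778 = 2.603 days.
Z = (44 − 39) / 2.603 = 1.921
P(T ≤ 44) = Φ(1.921) ≈ 0.973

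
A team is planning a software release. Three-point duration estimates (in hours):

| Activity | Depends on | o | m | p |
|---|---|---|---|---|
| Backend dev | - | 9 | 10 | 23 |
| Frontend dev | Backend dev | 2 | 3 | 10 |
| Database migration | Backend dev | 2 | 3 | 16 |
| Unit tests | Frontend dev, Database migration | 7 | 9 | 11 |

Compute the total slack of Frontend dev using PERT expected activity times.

te_Backend dev = (9 + 4·10 + 23)/6 = 72/6 = 12
te_Frontend dev = (2 + 4·3 + 10)/6 = 24/6 = 4
te_Database migration = (2 + 4·3 + 16)/6 = 30/6 = 5
te_Unit tests = (7 + 4·9 + 11)/6 = 54/6 = 9

Forward pass:
ES_Backend dev = 0; EF_Backend dev = 12
ES_Frontend dev = 12; EF_Frontend dev = 12+4 = 16
ES_Database migration = 12; EF_Database migration = 12+5 = 17
ES_Unit tests = max(EF_Frontend dev=16, EF_Database migration=17) = 17; EF_Unit tests = 17+9 = 26
Expected project duration μ = 26 hours. Critical path: Backend dev → Database migration → Unit tests.

Backward pass:
LF_Unit tests = 26; LS_Unit tests = 26−9 = 17
LF_Database migration = LS_Unit tests = 17; LS_Database migration = 17−5 = 12
LF_Frontend dev = LS_Unit tests = 17; LS_Frontend dev = 17−4 = 13
LF_Backend dev = min(LS_Frontend dev=13, LS_Database migration=12) = 12; LS_Backend dev = 12−12 = 0
Slack_Frontend dev = LS_Frontend dev − ES_Frontend dev = 13 − 12 = 1

1 hours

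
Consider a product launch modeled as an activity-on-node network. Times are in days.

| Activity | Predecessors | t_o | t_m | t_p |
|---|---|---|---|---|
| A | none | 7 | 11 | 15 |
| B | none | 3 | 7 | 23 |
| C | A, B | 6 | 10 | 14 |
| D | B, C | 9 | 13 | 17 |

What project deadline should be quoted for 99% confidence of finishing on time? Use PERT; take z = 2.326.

39.4 days

te_A = (7 + 4·11 + 15)/6 = 66/6 = 11; σ²_A = ((15−7)/6)² = 1.778
te_B = (3 + 4·7 + 23)/6 = 54/6 = 9; σ²_B = ((23−3)/6)² = 11.111
te_C = (6 + 4·10 + 14)/6 = 60/6 = 10; σ²_C = ((14−6)/6)² = 1.778
te_D = (9 + 4·13 + 17)/6 = 78/6 = 13; σ²_D = ((17−9)/6)² = 1.778

Forward pass:
ES_A = 0; EF_A = 11
ES_B = 0; EF_B = 9
ES_C = max(EF_A=11, EF_B=9) = 11; EF_C = 11+10 = 21
ES_D = max(EF_B=9, EF_C=21) = 21; EF_D = 21+13 = 34
Expected project duration μ = 34 days. Critical path: A → C → D.

Variance along critical path = 1.778 + 1.778 + 1.778 = 5.333; σ = 2.309 days.
D = μ + z·σ = 34 + 2.326·2.309 = 39.4 days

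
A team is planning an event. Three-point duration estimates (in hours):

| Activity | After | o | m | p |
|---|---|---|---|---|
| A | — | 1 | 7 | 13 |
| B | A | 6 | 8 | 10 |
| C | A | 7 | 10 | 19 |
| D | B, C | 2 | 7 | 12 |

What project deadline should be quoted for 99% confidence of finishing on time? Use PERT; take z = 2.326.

32.6 hours

te_A = (1 + 4·7 + 13)/6 = 42/6 = 7; σ²_A = ((13−1)/6)² = 4.000
te_B = (6 + 4·8 + 10)/6 = 48/6 = 8; σ²_B = ((10−6)/6)² = 0.444
te_C = (7 + 4·10 + 19)/6 = 66/6 = 11; σ²_C = ((19−7)/6)² = 4.000
te_D = (2 + 4·7 + 12)/6 = 42/6 = 7; σ²_D = ((12−2)/6)² = 2.778

Forward pass:
ES_A = 0; EF_A = 7
ES_B = 7; EF_B = 7+8 = 15
ES_C = 7; EF_C = 7+11 = 18
ES_D = max(EF_B=15, EF_C=18) = 18; EF_D = 18+7 = 25
Expected project duration μ = 25 hours. Critical path: A → C → D.

Variance along critical path = 4.000 + 4.000 + 2.778 = 10.778; σ = 3.283 hours.
D = μ + z·σ = 25 + 2.326·3.283 = 32.6 hours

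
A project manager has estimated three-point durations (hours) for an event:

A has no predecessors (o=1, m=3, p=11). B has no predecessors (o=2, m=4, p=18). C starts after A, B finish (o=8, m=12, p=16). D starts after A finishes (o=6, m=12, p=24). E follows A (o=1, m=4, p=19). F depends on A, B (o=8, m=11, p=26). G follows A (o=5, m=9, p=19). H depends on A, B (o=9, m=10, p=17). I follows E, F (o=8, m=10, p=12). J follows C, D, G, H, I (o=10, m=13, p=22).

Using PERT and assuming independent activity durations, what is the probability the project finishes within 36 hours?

0.061

te_A = (1 + 4·3 + 11)/6 = 24/6 = 4; σ²_A = ((11−1)/6)² = 2.778
te_B = (2 + 4·4 + 18)/6 = 36/6 = 6; σ²_B = ((18−2)/6)² = 7.111
te_C = (8 + 4·12 + 16)/6 = 72/6 = 12; σ²_C = ((16−8)/6)² = 1.778
te_D = (6 + 4·12 + 24)/6 = 78/6 = 13; σ²_D = ((24−6)/6)² = 9.000
te_E = (1 + 4·4 + 19)/6 = 36/6 = 6; σ²_E = ((19−1)/6)² = 9.000
te_F = (8 + 4·11 + 26)/6 = 78/6 = 13; σ²_F = ((26−8)/6)² = 9.000
te_G = (5 + 4·9 + 19)/6 = 60/6 = 10; σ²_G = ((19−5)/6)² = 5.444
te_H = (9 + 4·10 + 17)/6 = 66/6 = 11; σ²_H = ((17−9)/6)² = 1.778
te_I = (8 + 4·10 + 12)/6 = 60/6 = 10; σ²_I = ((12−8)/6)² = 0.444
te_J = (10 + 4·13 + 22)/6 = 84/6 = 14; σ²_J = ((22−10)/6)² = 4.000

Forward pass:
ES_A = 0; EF_A = 4
ES_B = 0; EF_B = 6
ES_C = max(EF_A=4, EF_B=6) = 6; EF_C = 6+12 = 18
ES_D = 4; EF_D = 4+13 = 17
ES_E = 4; EF_E = 4+6 = 10
ES_F = max(EF_A=4, EF_B=6) = 6; EF_F = 6+13 = 19
ES_G = 4; EF_G = 4+10 = 14
ES_H = max(EF_A=4, EF_B=6) = 6; EF_H = 6+11 = 17
ES_I = max(EF_E=10, EF_F=19) = 19; EF_I = 19+10 = 29
ES_J = max(EF_C=18, EF_D=17, EF_G=14, EF_H=17, EF_I=29) = 29; EF_J = 29+14 = 43
Expected project duration μ = 43 hours. Critical path: B → F → I → J.

Variance along critical path = 7.111 + 9.000 + 0.444 + 4.000 = 20.556; σ = √20.556 = 4.534 hours.
Z = (36 − 43) / 4.534 = -1.544
P(T ≤ 36) = Φ(-1.544) ≈ 0.061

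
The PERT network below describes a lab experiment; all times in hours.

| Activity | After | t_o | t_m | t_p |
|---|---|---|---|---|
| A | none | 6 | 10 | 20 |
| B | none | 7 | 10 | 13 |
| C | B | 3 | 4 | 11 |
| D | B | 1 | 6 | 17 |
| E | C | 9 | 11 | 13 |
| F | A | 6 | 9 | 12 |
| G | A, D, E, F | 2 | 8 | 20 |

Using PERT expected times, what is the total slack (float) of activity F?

te_A = (6 + 4·10 + 20)/6 = 66/6 = 11
te_B = (7 + 4·10 + 13)/6 = 60/6 = 10
te_C = (3 + 4·4 + 11)/6 = 30/6 = 5
te_D = (1 + 4·6 + 17)/6 = 42/6 = 7
te_E = (9 + 4·11 + 13)/6 = 66/6 = 11
te_F = (6 + 4·9 + 12)/6 = 54/6 = 9
te_G = (2 + 4·8 + 20)/6 = 54/6 = 9

Forward pass:
ES_A = 0; EF_A = 11
ES_B = 0; EF_B = 10
ES_C = 10; EF_C = 10+5 = 15
ES_D = 10; EF_D = 10+7 = 17
ES_E = 15; EF_E = 15+11 = 26
ES_F = 11; EF_F = 11+9 = 20
ES_G = max(EF_A=11, EF_D=17, EF_E=26, EF_F=20) = 26; EF_G = 26+9 = 35
Expected project duration μ = 35 hours. Critical path: B → C → E → G.

Backward pass:
LF_G = 35; LS_G = 35−9 = 26
LF_F = LS_G = 26; LS_F = 26−9 = 17
LF_E = LS_G = 26; LS_E = 26−11 = 15
LF_D = LS_G = 26; LS_D = 26−7 = 19
LF_C = LS_E = 15; LS_C = 15−5 = 10
LF_B = min(LS_C=10, LS_D=19) = 10; LS_B = 10−10 = 0
LF_A = min(LS_F=17, LS_G=26) = 17; LS_A = 17−11 = 6
Slack_F = LS_F − ES_F = 17 − 11 = 6

6 hours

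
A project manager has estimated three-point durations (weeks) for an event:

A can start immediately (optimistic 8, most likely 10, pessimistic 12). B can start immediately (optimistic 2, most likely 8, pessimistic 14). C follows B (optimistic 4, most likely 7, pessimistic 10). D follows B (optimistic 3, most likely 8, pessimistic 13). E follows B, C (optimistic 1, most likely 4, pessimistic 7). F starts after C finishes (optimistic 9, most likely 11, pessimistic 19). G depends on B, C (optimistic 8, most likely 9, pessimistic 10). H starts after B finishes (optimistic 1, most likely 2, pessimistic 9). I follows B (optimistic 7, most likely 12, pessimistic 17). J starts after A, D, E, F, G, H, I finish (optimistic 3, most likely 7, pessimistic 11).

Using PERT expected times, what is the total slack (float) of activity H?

16 weeks

te_A = (8 + 4·10 + 12)/6 = 60/6 = 10
te_B = (2 + 4·8 + 14)/6 = 48/6 = 8
te_C = (4 + 4·7 + 10)/6 = 42/6 = 7
te_D = (3 + 4·8 + 13)/6 = 48/6 = 8
te_E = (1 + 4·4 + 7)/6 = 24/6 = 4
te_F = (9 + 4·11 + 19)/6 = 72/6 = 12
te_G = (8 + 4·9 + 10)/6 = 54/6 = 9
te_H = (1 + 4·2 + 9)/6 = 18/6 = 3
te_I = (7 + 4·12 + 17)/6 = 72/6 = 12
te_J = (3 + 4·7 + 11)/6 = 42/6 = 7

Forward pass:
ES_A = 0; EF_A = 10
ES_B = 0; EF_B = 8
ES_C = 8; EF_C = 8+7 = 15
ES_D = 8; EF_D = 8+8 = 16
ES_E = max(EF_B=8, EF_C=15) = 15; EF_E = 15+4 = 19
ES_F = 15; EF_F = 15+12 = 27
ES_G = max(EF_B=8, EF_C=15) = 15; EF_G = 15+9 = 24
ES_H = 8; EF_H = 8+3 = 11
ES_I = 8; EF_I = 8+12 = 20
ES_J = max(EF_A=10, EF_D=16, EF_E=19, EF_F=27, EF_G=24, EF_H=11, EF_I=20) = 27; EF_J = 27+7 = 34
Expected project duration μ = 34 weeks. Critical path: B → C → F → J.

Backward pass:
LF_J = 34; LS_J = 34−7 = 27
LF_I = LS_J = 27; LS_I = 27−12 = 15
LF_H = LS_J = 27; LS_H = 27−3 = 24
LF_G = LS_J = 27; LS_G = 27−9 = 18
LF_F = LS_J = 27; LS_F = 27−12 = 15
LF_E = LS_J = 27; LS_E = 27−4 = 23
LF_D = LS_J = 27; LS_D = 27−8 = 19
LF_C = min(LS_E=23, LS_F=15, LS_G=18) = 15; LS_C = 15−7 = 8
LF_B = min(LS_C=8, LS_D=19, LS_E=23, LS_G=18, LS_H=24, LS_I=15) = 8; LS_B = 8−8 = 0
LF_A = LS_J = 27; LS_A = 27−10 = 17
Slack_H = LS_H − ES_H = 24 − 8 = 16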